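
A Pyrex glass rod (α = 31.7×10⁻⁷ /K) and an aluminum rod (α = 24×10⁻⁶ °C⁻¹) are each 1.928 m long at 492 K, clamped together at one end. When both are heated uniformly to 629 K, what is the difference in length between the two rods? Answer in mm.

ΔT = 137 K
Pyrex glass: ΔL = 31.7×10⁻⁷ × 1.928 m × 137 = 8.3731×10⁻⁴ m = 0.83731 mm
aluminum: ΔL = 24×10⁻⁶ × 1.928 m × 137 = 6.3393×10⁻³ m = 6.3393 mm
difference = 6.3393 − 0.83731 = 5.50199 mm

5.50 mm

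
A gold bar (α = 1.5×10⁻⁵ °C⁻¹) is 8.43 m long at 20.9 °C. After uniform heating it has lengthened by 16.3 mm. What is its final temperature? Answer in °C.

T = 150 °C

ΔL = αL₀ΔT ⇒ ΔT = ΔL / (αL₀)
ΔT = 16.3×10⁻³ m / (1.5×10⁻⁵ × 8.43 m) = 128.90 K
T = 20.9 + 128.90 = 149.80 °C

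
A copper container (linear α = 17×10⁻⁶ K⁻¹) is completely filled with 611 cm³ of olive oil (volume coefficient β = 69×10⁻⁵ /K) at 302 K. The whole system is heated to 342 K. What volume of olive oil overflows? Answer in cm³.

15.6 cm³

The container also expands: β_container ≈ 3α = 5.1×10⁻⁵ /K
Net overflow = V₀(β_liq − 3α_cont)ΔT
β − 3α = 6.90×10⁻⁴ − 5.1×10⁻⁵ = 6.39×10⁻⁴ /K; ΔT = 40 K
ΔV = 611 × 6.39×10⁻⁴ × 40 = 15.6 cm³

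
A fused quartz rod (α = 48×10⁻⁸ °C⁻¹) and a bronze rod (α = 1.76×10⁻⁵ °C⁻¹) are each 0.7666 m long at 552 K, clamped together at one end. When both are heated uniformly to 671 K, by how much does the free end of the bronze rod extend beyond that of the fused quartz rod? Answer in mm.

1.56 mm

ΔT = 119 K
fused quartz: ΔL = 48×10⁻⁸ × 0.7666 m × 119 = 4.3788×10⁻⁵ m = 0.043788 mm
bronze: ΔL = 1.76×10⁻⁵ × 0.7666 m × 119 = 1.6056×10⁻³ m = 1.6056 mm
difference = 1.6056 − 0.043788 = 1.561812 mm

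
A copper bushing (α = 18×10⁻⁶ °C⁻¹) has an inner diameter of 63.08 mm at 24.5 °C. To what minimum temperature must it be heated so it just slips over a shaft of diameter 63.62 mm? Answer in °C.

Required Δd = 63.62 − 63.08 = 0.54 mm
Δd = αd₀ΔT ⇒ ΔT = Δd/(αd₀) = 0.54 / (18×10⁻⁶ × 63.08) = 475.59 K
T_min = 24.5 + 475.59 = 500.09 °C

T = 500 °C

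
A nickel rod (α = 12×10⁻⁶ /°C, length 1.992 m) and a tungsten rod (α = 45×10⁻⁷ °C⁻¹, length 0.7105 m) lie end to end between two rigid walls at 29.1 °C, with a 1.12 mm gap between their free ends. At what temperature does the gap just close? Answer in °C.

α₁L₁ = 2.3904×10⁻⁵ m/K, α₂L₂ = 3.19725×10⁻⁶ m/K → total 2.710125×10⁻⁵ m/K
ΔT = g/(α₁L₁+α₂L₂) = 1.12×10⁻³ / 2.710125×10⁻⁵ = 41.327 K
T = 29.1 + 41.327 = 70.427 °C

T = 70.4 °C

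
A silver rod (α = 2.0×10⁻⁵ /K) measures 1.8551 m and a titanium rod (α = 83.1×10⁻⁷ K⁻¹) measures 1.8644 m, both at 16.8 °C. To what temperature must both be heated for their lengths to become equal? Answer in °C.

Equal length when α₁L₁ΔT − α₂L₂ΔT = L₂ − L₁ = 9.30×10⁻³ m
α₁L₁ = 3.7102×10⁻⁵, α₂L₂ = 1.5493164×10⁻⁵ → Δ(αL) = 2.1608836×10⁻⁵ m/K
ΔT = 9.30×10⁻³ / 2.1608836×10⁻⁵ = 430.379 K, so T = 16.8 + 430.379 = 447.179 °C

T = 447.2 °C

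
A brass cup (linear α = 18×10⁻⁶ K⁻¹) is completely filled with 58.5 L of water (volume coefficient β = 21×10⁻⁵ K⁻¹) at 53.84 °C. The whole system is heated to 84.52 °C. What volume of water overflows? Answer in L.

0.280 L

The cup also expands: β_container ≈ 3α = 5.4×10⁻⁵ /K
Net overflow = V₀(β_liq − 3α_cont)ΔT
β − 3α = 2.10×10⁻⁴ − 5.4×10⁻⁵ = 1.56×10⁻⁴ /K; ΔT = 30.68 K
ΔV = 58.5 × 1.56×10⁻⁴ × 30.68 = 0.280 L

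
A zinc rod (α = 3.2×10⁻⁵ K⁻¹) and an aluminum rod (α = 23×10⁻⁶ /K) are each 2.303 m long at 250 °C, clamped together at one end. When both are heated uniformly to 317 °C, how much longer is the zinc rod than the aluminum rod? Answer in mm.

1.39 mm

ΔT = 67 K
zinc: ΔL = 3.2×10⁻⁵ × 2.303 m × 67 = 4.9376×10⁻³ m = 4.9376 mm
aluminum: ΔL = 23×10⁻⁶ × 2.303 m × 67 = 3.5489×10⁻³ m = 3.5489 mm
difference = 4.9376 − 3.5489 = 1.3887 mm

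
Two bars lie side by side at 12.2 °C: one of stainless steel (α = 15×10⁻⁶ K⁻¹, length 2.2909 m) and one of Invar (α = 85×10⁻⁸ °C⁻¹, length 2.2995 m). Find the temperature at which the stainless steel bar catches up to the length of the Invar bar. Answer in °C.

T = 277.6 °C

L₁(1 + α₁ΔT) = L₂(1 + α₂ΔT) ⇒ ΔT = (L₂ − L₁)/(α₁L₁ − α₂L₂)
L₂ − L₁ = 2.2995 − 2.2909 = 8.60×10⁻³ m
α₁L₁ − α₂L₂ = 15×10⁻⁶×2.2909 − 85×10⁻⁸×2.2995 = 3.2408925×10⁻⁵ m/K
ΔT = 8.60×10⁻³ / 3.2408925×10⁻⁵ = 265.359 K
T = 12.2 + 265.359 = 277.559 °C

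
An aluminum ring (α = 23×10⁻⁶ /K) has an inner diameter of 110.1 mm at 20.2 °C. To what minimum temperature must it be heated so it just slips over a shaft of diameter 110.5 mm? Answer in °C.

Required Δd = 110.5 − 110.1 = 0.4 mm
Δd = αd₀ΔT ⇒ ΔT = Δd/(αd₀) = 0.4 / (23×10⁻⁶ × 110.1) = 157.96 K
T_min = 20.2 + 157.96 = 178.16 °C

T = 178 °C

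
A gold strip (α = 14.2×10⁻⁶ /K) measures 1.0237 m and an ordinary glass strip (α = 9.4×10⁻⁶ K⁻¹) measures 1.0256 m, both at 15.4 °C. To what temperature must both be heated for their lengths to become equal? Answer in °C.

Equal length when α₁L₁ΔT − α₂L₂ΔT = L₂ − L₁ = 1.90×10⁻³ m
α₁L₁ = 1.453654×10⁻⁵, α₂L₂ = 9.64064×10⁻⁶ → Δ(αL) = 4.8959×10⁻⁶ m/K
ΔT = 1.90×10⁻³ / 4.8959×10⁻⁶ = 388.080 K, so T = 15.4 + 388.080 = 403.480 °C

T = 403.5 °C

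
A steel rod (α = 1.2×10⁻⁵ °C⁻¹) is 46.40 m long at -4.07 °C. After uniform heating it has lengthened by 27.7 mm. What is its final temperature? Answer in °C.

T = 45.7 °C

ΔL = αL₀ΔT ⇒ ΔT = ΔL / (αL₀)
ΔT = 27.7×10⁻³ m / (1.2×10⁻⁵ × 46.40 m) = 49.749 K
T = -4.07 + 49.749 = 45.679 °C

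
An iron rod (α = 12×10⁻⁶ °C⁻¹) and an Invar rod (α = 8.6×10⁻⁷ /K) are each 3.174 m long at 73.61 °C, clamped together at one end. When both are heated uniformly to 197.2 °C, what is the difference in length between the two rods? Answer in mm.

ΔT = 123.59 K
iron: ΔL = 12×10⁻⁶ × 3.174 m × 123.59 = 4.7073×10⁻³ m = 4.7073 mm
Invar: ΔL = 8.6×10⁻⁷ × 3.174 m × 123.59 = 3.3736×10⁻⁴ m = 0.33736 mm
difference = 4.7073 − 0.33736 = 4.36994 mm

4.37 mm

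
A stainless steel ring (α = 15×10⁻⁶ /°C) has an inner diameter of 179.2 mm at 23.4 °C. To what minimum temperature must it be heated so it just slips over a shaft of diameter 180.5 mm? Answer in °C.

Required Δd = 180.5 − 179.2 = 1.3 mm
Δd = αd₀ΔT ⇒ ΔT = Δd/(αd₀) = 1.3 / (15×10⁻⁶ × 179.2) = 483.63 K
T_min = 23.4 + 483.63 = 507.03 °C

T = 507 °C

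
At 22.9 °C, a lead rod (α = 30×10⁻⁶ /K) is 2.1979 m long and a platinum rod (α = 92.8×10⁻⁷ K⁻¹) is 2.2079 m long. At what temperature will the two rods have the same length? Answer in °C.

L₁(1 + α₁ΔT) = L₂(1 + α₂ΔT) ⇒ ΔT = (L₂ − L₁)/(α₁L₁ − α₂L₂)
L₂ − L₁ = 2.2079 − 2.1979 = 1.00×10⁻² m
α₁L₁ − α₂L₂ = 30×10⁻⁶×2.1979 − 92.8×10⁻⁷×2.2079 = 4.5447688×10⁻⁵ m/K
ΔT = 1.00×10⁻² / 4.5447688×10⁻⁵ = 220.033 K
T = 22.9 + 220.033 = 242.933 °C

T = 242.9 °C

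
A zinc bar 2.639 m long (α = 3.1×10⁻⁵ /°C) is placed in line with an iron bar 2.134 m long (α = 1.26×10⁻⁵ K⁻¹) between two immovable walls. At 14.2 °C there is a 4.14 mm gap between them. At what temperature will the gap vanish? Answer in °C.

α₁L₁ = 8.1809×10⁻⁵ m/K, α₂L₂ = 2.68884×10⁻⁵ m/K → total 1.086974×10⁻⁴ m/K
ΔT = g/(α₁L₁+α₂L₂) = 4.14×10⁻³ / 1.086974×10⁻⁴ = 38.087 K
T = 14.2 + 38.087 = 52.287 °C

T = 52.3 °C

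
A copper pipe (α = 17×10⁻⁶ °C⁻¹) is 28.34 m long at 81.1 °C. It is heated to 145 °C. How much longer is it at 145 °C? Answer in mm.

|ΔT| = |145 − 81.1| = 63.9 K
ΔL = αL₀ΔT = (17×10⁻⁶)(28.34)(63.9) = 3.08×10⁻² m

ΔL = 30.8 mm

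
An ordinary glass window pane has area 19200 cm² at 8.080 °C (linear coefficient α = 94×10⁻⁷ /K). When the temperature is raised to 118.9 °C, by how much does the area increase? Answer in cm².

Area coefficient ≈ 2α; |ΔT| = 110.820 K
ΔA = 2αA₀ΔT = 2(94×10⁻⁷)(19200)(110.820) = 40.0 cm²

ΔA = 40.0 cm²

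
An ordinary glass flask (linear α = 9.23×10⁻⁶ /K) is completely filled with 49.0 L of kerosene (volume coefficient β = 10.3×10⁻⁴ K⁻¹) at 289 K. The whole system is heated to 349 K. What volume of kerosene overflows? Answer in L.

The flask also expands: β_container ≈ 3α = 2.769×10⁻⁵ /K
Net overflow = V₀(β_liq − 3α_cont)ΔT
β − 3α = 1.03×10⁻³ − 2.769×10⁻⁵ = 1.00231×10⁻³ /K; ΔT = 60 K
ΔV = 49.0 × 1.00231×10⁻³ × 60 = 2.95 L

2.95 L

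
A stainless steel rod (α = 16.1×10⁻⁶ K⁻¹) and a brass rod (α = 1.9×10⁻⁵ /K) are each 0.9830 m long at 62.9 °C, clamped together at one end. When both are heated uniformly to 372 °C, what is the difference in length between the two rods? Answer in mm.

ΔT = 309.1 K
stainless steel: ΔL = 16.1×10⁻⁶ × 0.9830 m × 309.1 = 4.8919×10⁻³ m = 4.8919 mm
brass: ΔL = 1.9×10⁻⁵ × 0.9830 m × 309.1 = 5.7731×10⁻³ m = 5.7731 mm
difference = 5.7731 − 4.8919 = 0.8812 mm

0.881 mm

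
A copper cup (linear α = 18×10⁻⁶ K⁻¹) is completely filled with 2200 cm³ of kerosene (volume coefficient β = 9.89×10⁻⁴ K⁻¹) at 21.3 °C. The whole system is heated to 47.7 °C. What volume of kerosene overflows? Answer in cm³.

The cup also expands: β_container ≈ 3α = 5.4×10⁻⁵ /K
Net overflow = V₀(β_liq − 3α_cont)ΔT
β − 3α = 9.89×10⁻⁴ − 5.4×10⁻⁵ = 9.35×10⁻⁴ /K; ΔT = 26.4 K
ΔV = 2200 × 9.35×10⁻⁴ × 26.4 = 54.3 cm³

54.3 cm³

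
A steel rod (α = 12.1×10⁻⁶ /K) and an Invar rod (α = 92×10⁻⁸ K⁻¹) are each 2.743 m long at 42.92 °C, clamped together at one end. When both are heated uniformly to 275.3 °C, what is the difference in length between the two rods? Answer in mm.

7.13 mm

ΔT = 232.38 K
steel: ΔL = 12.1×10⁻⁶ × 2.743 m × 232.38 = 7.7128×10⁻³ m = 7.7128 mm
Invar: ΔL = 92×10⁻⁸ × 2.743 m × 232.38 = 5.8642×10⁻⁴ m = 0.58642 mm
difference = 7.7128 − 0.58642 = 7.12638 mm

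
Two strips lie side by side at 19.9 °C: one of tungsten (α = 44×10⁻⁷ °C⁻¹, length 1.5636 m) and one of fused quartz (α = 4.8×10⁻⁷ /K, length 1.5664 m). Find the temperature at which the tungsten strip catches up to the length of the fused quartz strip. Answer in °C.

Equal length when α₁L₁ΔT − α₂L₂ΔT = L₂ − L₁ = 2.80×10⁻³ m
α₁L₁ = 6.87984×10⁻⁶, α₂L₂ = 7.51872×10⁻⁷ → Δ(αL) = 6.127968×10⁻⁶ m/K
ΔT = 2.80×10⁻³ / 6.127968×10⁻⁶ = 456.921 K, so T = 19.9 + 456.921 = 476.821 °C

T = 476.8 °C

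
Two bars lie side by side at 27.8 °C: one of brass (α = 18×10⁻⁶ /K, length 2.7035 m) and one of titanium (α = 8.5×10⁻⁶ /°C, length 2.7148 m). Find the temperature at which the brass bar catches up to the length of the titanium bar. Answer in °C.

T = 469.4 °C

L₁(1 + α₁ΔT) = L₂(1 + α₂ΔT) ⇒ ΔT = (L₂ − L₁)/(α₁L₁ − α₂L₂)
L₂ − L₁ = 2.7148 − 2.7035 = 1.13×10⁻² m
α₁L₁ − α₂L₂ = 18×10⁻⁶×2.7035 − 8.5×10⁻⁶×2.7148 = 2.55872×10⁻⁵ m/K
ΔT = 1.13×10⁻² / 2.55872×10⁻⁵ = 441.627 K
T = 27.8 + 441.627 = 469.427 °C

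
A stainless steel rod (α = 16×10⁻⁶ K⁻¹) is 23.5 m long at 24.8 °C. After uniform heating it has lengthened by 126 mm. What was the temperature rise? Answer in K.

ΔL = αL₀ΔT ⇒ ΔT = ΔL / (αL₀)
ΔT = 126×10⁻³ m / (16×10⁻⁶ × 23.5 m) = 335.11 K

ΔT = 335 K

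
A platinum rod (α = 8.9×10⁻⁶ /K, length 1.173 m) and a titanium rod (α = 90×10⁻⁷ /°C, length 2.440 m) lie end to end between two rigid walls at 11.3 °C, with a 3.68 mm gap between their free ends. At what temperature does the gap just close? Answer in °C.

T = 125 °C

Gap closes when ΔL₁ + ΔL₂ = 3.68 mm = 3.68×10⁻³ m
(α₁L₁ + α₂L₂)ΔT = g
α₁L₁ + α₂L₂ = 8.9×10⁻⁶×1.173 + 90×10⁻⁷×2.440 = 3.23997×10⁻⁵ m/K
ΔT = 3.68×10⁻³ / 3.23997×10⁻⁵ = 113.58 K
T = 11.3 + 113.58 = 124.88 °C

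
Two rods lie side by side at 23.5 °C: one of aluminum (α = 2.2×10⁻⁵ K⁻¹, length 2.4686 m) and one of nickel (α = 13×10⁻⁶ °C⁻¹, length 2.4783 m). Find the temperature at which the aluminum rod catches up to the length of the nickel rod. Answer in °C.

T = 462.6 °C

L₁(1 + α₁ΔT) = L₂(1 + α₂ΔT) ⇒ ΔT = (L₂ − L₁)/(α₁L₁ − α₂L₂)
L₂ − L₁ = 2.4783 − 2.4686 = 9.70×10⁻³ m
α₁L₁ − α₂L₂ = 2.2×10⁻⁵×2.4686 − 13×10⁻⁶×2.4783 = 2.20913×10⁻⁵ m/K
ΔT = 9.70×10⁻³ / 2.20913×10⁻⁵ = 439.087 K
T = 23.5 + 439.087 = 462.587 °C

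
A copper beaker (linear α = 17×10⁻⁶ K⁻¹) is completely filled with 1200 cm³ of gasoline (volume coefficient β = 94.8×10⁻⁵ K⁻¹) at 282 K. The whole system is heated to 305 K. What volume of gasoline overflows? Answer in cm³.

24.8 cm³

The beaker also expands: β_container ≈ 3α = 5.1×10⁻⁵ /K
Net overflow = V₀(β_liq − 3α_cont)ΔT
β − 3α = 9.48×10⁻⁴ − 5.1×10⁻⁵ = 8.97×10⁻⁴ /K; ΔT = 23 K
ΔV = 1200 × 8.97×10⁻⁴ × 23 = 24.8 cm³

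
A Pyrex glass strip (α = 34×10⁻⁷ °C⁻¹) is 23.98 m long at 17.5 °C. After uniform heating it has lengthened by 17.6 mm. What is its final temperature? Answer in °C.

T = 233 °C

ΔL = αL₀ΔT ⇒ ΔT = ΔL / (αL₀)
ΔT = 17.6×10⁻³ m / (34×10⁻⁷ × 23.98 m) = 215.87 K
T = 17.5 + 215.87 = 233.37 °C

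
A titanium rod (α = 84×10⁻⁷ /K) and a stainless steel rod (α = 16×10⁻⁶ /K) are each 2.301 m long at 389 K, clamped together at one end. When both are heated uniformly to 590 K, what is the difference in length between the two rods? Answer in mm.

3.52 mm

ΔT = 201 K
titanium: ΔL = 84×10⁻⁷ × 2.301 m × 201 = 3.8850×10⁻³ m = 3.8850 mm
stainless steel: ΔL = 16×10⁻⁶ × 2.301 m × 201 = 7.4000×10⁻³ m = 7.4000 mm
difference = 7.4000 − 3.8850 = 3.515 mm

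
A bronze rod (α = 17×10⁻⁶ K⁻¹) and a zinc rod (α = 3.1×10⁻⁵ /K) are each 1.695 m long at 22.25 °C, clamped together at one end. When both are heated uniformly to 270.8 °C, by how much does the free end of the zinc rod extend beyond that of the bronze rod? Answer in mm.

5.90 mm

ΔT = 248.55 K
bronze: ΔL = 17×10⁻⁶ × 1.695 m × 248.55 = 7.1620×10⁻³ m = 7.1620 mm
zinc: ΔL = 3.1×10⁻⁵ × 1.695 m × 248.55 = 1.3060×10⁻² m = 13.060 mm
difference = 13.060 − 7.1620 = 5.898 mm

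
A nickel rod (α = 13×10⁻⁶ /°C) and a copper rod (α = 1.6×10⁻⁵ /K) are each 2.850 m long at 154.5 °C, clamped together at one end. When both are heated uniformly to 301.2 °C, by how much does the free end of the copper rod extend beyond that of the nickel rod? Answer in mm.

1.25 mm

ΔT = 146.7 K
nickel: ΔL = 13×10⁻⁶ × 2.850 m × 146.7 = 5.4352×10⁻³ m = 5.4352 mm
copper: ΔL = 1.6×10⁻⁵ × 2.850 m × 146.7 = 6.6895×10⁻³ m = 6.6895 mm
difference = 6.6895 − 5.4352 = 1.2543 mm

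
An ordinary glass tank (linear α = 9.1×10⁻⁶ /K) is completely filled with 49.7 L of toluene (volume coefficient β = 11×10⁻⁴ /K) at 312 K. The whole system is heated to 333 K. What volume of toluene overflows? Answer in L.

1.12 L

The tank also expands: β_container ≈ 3α = 2.73×10⁻⁵ /K
Net overflow = V₀(β_liq − 3α_cont)ΔT
β − 3α = 1.10×10⁻³ − 2.73×10⁻⁵ = 1.0727×10⁻³ /K; ΔT = 21 K
ΔV = 49.7 × 1.0727×10⁻³ × 21 = 1.12 L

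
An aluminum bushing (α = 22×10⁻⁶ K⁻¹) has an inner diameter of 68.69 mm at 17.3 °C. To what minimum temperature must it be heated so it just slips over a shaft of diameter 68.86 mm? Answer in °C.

Required Δd = 68.86 − 68.69 = 0.17 mm
Δd = αd₀ΔT ⇒ ΔT = Δd/(αd₀) = 0.17 / (22×10⁻⁶ × 68.69) = 112.49 K
T_min = 17.3 + 112.49 = 129.79 °C

T = 130 °C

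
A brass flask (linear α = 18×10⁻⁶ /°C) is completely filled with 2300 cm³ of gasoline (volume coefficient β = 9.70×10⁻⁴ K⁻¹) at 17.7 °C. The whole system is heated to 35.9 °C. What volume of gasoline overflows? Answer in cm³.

38.3 cm³

The flask also expands: β_container ≈ 3α = 5.4×10⁻⁵ /K
Net overflow = V₀(β_liq − 3α_cont)ΔT
β − 3α = 9.70×10⁻⁴ − 5.4×10⁻⁵ = 9.16×10⁻⁴ /K; ΔT = 18.2 K
ΔV = 2300 × 9.16×10⁻⁴ × 18.2 = 38.3 cm³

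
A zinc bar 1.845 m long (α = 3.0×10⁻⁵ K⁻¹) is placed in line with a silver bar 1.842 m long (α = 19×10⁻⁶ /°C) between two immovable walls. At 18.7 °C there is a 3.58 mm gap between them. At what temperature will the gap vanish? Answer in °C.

Gap closes when ΔL₁ + ΔL₂ = 3.58 mm = 3.58×10⁻³ m
(α₁L₁ + α₂L₂)ΔT = g
α₁L₁ + α₂L₂ = 3.0×10⁻⁵×1.845 + 19×10⁻⁶×1.842 = 9.0348×10⁻⁵ m/K
ΔT = 3.58×10⁻³ / 9.0348×10⁻⁵ = 39.625 K
T = 18.7 + 39.625 = 58.325 °C

T = 58.3 °C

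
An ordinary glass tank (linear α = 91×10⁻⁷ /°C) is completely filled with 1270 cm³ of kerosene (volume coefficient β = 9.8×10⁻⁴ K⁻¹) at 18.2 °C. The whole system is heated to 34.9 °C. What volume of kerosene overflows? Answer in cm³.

20.2 cm³

The tank also expands: β_container ≈ 3α = 2.73×10⁻⁵ /K
Net overflow = V₀(β_liq − 3α_cont)ΔT
β − 3α = 9.80×10⁻⁴ − 2.73×10⁻⁵ = 9.527×10⁻⁴ /K; ΔT = 16.7 K
ΔV = 1270 × 9.527×10⁻⁴ × 16.7 = 20.2 cm³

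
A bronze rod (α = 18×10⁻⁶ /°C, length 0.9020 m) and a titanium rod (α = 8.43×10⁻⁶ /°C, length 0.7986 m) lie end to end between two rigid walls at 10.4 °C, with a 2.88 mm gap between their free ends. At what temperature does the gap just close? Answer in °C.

T = 136 °C

Gap closes when ΔL₁ + ΔL₂ = 2.88 mm = 2.88×10⁻³ m
(α₁L₁ + α₂L₂)ΔT = g
α₁L₁ + α₂L₂ = 18×10⁻⁶×0.9020 + 8.43×10⁻⁶×0.7986 = 2.2968198×10⁻⁵ m/K
ΔT = 2.88×10⁻³ / 2.2968198×10⁻⁵ = 125.39 K
T = 10.4 + 125.39 = 135.79 °C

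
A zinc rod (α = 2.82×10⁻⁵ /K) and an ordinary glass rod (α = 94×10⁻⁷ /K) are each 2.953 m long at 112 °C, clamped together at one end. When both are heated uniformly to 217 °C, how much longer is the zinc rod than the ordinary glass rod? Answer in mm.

ΔT = 105 K
zinc: ΔL = 2.82×10⁻⁵ × 2.953 m × 105 = 8.7438×10⁻³ m = 8.7438 mm
ordinary glass: ΔL = 94×10⁻⁷ × 2.953 m × 105 = 2.9146×10⁻³ m = 2.9146 mm
difference = 8.7438 − 2.9146 = 5.8292 mm

5.83 mm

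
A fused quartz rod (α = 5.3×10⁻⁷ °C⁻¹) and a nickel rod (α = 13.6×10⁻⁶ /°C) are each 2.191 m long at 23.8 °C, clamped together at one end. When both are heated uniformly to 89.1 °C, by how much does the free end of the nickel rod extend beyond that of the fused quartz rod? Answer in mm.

1.87 mm

ΔT = 65.3 K
fused quartz: ΔL = 5.3×10⁻⁷ × 2.191 m × 65.3 = 7.5828×10⁻⁵ m = 0.075828 mm
nickel: ΔL = 13.6×10⁻⁶ × 2.191 m × 65.3 = 1.9458×10⁻³ m = 1.9458 mm
difference = 1.9458 − 0.075828 = 1.869972 mm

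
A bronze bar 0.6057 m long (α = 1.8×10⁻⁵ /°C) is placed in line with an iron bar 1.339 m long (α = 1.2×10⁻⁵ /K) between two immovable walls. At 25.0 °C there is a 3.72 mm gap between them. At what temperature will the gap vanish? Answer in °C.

α₁L₁ = 1.09026×10⁻⁵ m/K, α₂L₂ = 1.6068×10⁻⁵ m/K → total 2.69706×10⁻⁵ m/K
ΔT = g/(α₁L₁+α₂L₂) = 3.72×10⁻³ / 2.69706×10⁻⁵ = 137.93 K
T = 25.0 + 137.93 = 162.93 °C

T = 163 °C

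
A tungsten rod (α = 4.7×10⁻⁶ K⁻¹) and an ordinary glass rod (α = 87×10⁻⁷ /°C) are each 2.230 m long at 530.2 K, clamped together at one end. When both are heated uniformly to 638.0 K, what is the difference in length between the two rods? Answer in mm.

ΔT = 107.8 K
tungsten: ΔL = 4.7×10⁻⁶ × 2.230 m × 107.8 = 1.1299×10⁻³ m = 1.1299 mm
ordinary glass: ΔL = 87×10⁻⁷ × 2.230 m × 107.8 = 2.0914×10⁻³ m = 2.0914 mm
difference = 2.0914 − 1.1299 = 0.9615 mm

0.962 mm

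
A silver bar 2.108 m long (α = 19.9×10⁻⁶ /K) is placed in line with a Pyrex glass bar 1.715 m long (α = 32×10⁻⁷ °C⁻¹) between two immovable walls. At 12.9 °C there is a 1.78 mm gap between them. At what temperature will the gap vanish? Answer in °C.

T = 50.4 °C

α₁L₁ = 4.19492×10⁻⁵ m/K, α₂L₂ = 5.488×10⁻⁶ m/K → total 4.74372×10⁻⁵ m/K
ΔT = g/(α₁L₁+α₂L₂) = 1.78×10⁻³ / 4.74372×10⁻⁵ = 37.523 K
T = 12.9 + 37.523 = 50.423 °C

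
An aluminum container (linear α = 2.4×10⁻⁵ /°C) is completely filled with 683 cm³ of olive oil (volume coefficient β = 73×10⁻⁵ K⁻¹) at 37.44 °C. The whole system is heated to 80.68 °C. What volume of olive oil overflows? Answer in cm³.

The container also expands: β_container ≈ 3α = 7.2×10⁻⁵ /K
Net overflow = V₀(β_liq − 3α_cont)ΔT
β − 3α = 7.30×10⁻⁴ − 7.2×10⁻⁵ = 6.58×10⁻⁴ /K; ΔT = 43.24 K
ΔV = 683 × 6.58×10⁻⁴ × 43.24 = 19.4 cm³

19.4 cm³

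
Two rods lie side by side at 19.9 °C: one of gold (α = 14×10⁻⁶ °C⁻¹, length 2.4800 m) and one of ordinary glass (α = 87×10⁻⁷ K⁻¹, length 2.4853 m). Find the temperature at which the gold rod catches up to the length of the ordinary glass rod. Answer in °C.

T = 424.5 °C

Equal length when α₁L₁ΔT − α₂L₂ΔT = L₂ − L₁ = 5.30×10⁻³ m
α₁L₁ = 3.472×10⁻⁵, α₂L₂ = 2.162211×10⁻⁵ → Δ(αL) = 1.309789×10⁻⁵ m/K
ΔT = 5.30×10⁻³ / 1.309789×10⁻⁵ = 404.645 K, so T = 19.9 + 404.645 = 424.545 °C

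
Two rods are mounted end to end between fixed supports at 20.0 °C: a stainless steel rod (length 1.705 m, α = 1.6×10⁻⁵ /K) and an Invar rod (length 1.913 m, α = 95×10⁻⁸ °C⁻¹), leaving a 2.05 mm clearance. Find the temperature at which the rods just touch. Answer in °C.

Gap closes when ΔL₁ + ΔL₂ = 2.05 mm = 2.05×10⁻³ m
(α₁L₁ + α₂L₂)ΔT = g
α₁L₁ + α₂L₂ = 1.6×10⁻⁵×1.705 + 95×10⁻⁸×1.913 = 2.909735×10⁻⁵ m/K
ΔT = 2.05×10⁻³ / 2.909735×10⁻⁵ = 70.453 K
T = 20.0 + 70.453 = 90.453 °C

T = 90.5 °C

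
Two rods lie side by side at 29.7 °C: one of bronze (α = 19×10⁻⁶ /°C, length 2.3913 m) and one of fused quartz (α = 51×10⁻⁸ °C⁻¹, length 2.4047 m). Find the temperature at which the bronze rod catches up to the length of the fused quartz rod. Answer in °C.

L₁(1 + α₁ΔT) = L₂(1 + α₂ΔT) ⇒ ΔT = (L₂ − L₁)/(α₁L₁ − α₂L₂)
L₂ − L₁ = 2.4047 − 2.3913 = 1.34×10⁻² m
α₁L₁ − α₂L₂ = 19×10⁻⁶×2.3913 − 51×10⁻⁸×2.4047 = 4.4208303×10⁻⁵ m/K
ΔT = 1.34×10⁻² / 4.4208303×10⁻⁵ = 303.110 K
T = 29.7 + 303.110 = 332.810 °C

T = 332.8 °C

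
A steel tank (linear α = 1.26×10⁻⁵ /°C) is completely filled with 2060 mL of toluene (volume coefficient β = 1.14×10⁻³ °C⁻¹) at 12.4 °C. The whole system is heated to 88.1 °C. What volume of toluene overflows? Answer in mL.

The tank also expands: β_container ≈ 3α = 3.78×10⁻⁵ /K
Net overflow = V₀(β_liq − 3α_cont)ΔT
β − 3α = 1.14×10⁻³ − 3.78×10⁻⁵ = 1.1022×10⁻³ /K; ΔT = 75.7 K
ΔV = 2060 × 1.1022×10⁻³ × 75.7 = 172 mL

172 mL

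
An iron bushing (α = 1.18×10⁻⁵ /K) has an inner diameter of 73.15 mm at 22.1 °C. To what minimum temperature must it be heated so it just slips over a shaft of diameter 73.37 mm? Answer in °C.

T = 277 °C

Required Δd = 73.37 − 73.15 = 0.22 mm
Δd = αd₀ΔT ⇒ ΔT = Δd/(αd₀) = 0.22 / (1.18×10⁻⁵ × 73.15) = 254.87 K
T_min = 22.1 + 254.87 = 276.97 °C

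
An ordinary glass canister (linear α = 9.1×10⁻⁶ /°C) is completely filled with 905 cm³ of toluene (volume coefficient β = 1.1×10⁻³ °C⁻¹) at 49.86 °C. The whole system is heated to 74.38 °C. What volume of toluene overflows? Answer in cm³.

The canister also expands: β_container ≈ 3α = 2.73×10⁻⁵ /K
Net overflow = V₀(β_liq − 3α_cont)ΔT
β − 3α = 1.10×10⁻³ − 2.73×10⁻⁵ = 1.0727×10⁻³ /K; ΔT = 24.52 K
ΔV = 905 × 1.0727×10⁻³ × 24.52 = 23.8 cm³

23.8 cm³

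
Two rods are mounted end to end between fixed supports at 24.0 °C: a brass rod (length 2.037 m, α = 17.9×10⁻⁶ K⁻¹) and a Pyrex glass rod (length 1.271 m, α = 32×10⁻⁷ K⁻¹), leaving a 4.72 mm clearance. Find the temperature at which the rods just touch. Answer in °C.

T = 140 °C

α₁L₁ = 3.64623×10⁻⁵ m/K, α₂L₂ = 4.0672×10⁻⁶ m/K → total 4.05295×10⁻⁵ m/K
ΔT = g/(α₁L₁+α₂L₂) = 4.72×10⁻³ / 4.05295×10⁻⁵ = 116.46 K
T = 24.0 + 116.46 = 140.46 °C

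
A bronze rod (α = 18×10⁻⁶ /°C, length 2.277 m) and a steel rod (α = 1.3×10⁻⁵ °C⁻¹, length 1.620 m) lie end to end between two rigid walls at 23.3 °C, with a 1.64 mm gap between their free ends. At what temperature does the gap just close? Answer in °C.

T = 49.7 °C

α₁L₁ = 4.0986×10⁻⁵ m/K, α₂L₂ = 2.106×10⁻⁵ m/K → total 6.2046×10⁻⁵ m/K
ΔT = g/(α₁L₁+α₂L₂) = 1.64×10⁻³ / 6.2046×10⁻⁵ = 26.432 K
T = 23.3 + 26.432 = 49.732 °C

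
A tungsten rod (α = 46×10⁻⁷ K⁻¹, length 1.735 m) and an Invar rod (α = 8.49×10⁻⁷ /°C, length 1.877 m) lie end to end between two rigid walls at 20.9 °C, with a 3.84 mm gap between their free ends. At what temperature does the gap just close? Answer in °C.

T = 422 °C

α₁L₁ = 7.981×10⁻⁶ m/K, α₂L₂ = 1.593573×10⁻⁶ m/K → total 9.574573×10⁻⁶ m/K
ΔT = g/(α₁L₁+α₂L₂) = 3.84×10⁻³ / 9.574573×10⁻⁶ = 401.06 K
T = 20.9 + 401.06 = 421.96 °C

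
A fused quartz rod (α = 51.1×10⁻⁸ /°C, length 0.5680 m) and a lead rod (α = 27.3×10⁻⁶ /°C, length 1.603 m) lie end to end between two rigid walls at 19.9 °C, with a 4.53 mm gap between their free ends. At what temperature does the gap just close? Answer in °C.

T = 123 °C

α₁L₁ = 2.90248×10⁻⁷ m/K, α₂L₂ = 4.37619×10⁻⁵ m/K → total 4.4052148×10⁻⁵ m/K
ΔT = g/(α₁L₁+α₂L₂) = 4.53×10⁻³ / 4.4052148×10⁻⁵ = 102.83 K
T = 19.9 + 102.83 = 122.73 °C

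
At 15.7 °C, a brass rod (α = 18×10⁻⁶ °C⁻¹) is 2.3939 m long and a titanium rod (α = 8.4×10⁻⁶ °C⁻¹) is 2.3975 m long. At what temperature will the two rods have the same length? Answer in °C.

T = 172.6 °C

Equal length when α₁L₁ΔT − α₂L₂ΔT = L₂ − L₁ = 3.60×10⁻³ m
α₁L₁ = 4.30902×10⁻⁵, α₂L₂ = 2.0139×10⁻⁵ → Δ(αL) = 2.29512×10⁻⁵ m/K
ΔT = 3.60×10⁻³ / 2.29512×10⁻⁵ = 156.855 K, so T = 15.7 + 156.855 = 172.555 °C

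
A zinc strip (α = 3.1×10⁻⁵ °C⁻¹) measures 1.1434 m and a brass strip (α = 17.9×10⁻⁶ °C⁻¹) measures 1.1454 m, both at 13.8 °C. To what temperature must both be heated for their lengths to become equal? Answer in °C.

L₁(1 + α₁ΔT) = L₂(1 + α₂ΔT) ⇒ ΔT = (L₂ − L₁)/(α₁L₁ − α₂L₂)
L₂ − L₁ = 1.1454 − 1.1434 = 2.00×10⁻³ m
α₁L₁ − α₂L₂ = 3.1×10⁻⁵×1.1434 − 17.9×10⁻⁶×1.1454 = 1.494274×10⁻⁵ m/K
ΔT = 2.00×10⁻³ / 1.494274×10⁻⁵ = 133.844 K
T = 13.8 + 133.844 = 147.644 °C

T = 147.6 °C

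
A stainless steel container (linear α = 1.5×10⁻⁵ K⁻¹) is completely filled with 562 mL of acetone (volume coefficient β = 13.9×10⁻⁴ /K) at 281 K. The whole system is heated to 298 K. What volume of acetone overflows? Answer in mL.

The container also expands: β_container ≈ 3α = 4.5×10⁻⁵ /K
Net overflow = V₀(β_liq − 3α_cont)ΔT
β − 3α = 1.39×10⁻³ − 4.5×10⁻⁵ = 1.345×10⁻³ /K; ΔT = 17 K
ΔV = 562 × 1.345×10⁻³ × 17 = 12.9 mL

12.9 mL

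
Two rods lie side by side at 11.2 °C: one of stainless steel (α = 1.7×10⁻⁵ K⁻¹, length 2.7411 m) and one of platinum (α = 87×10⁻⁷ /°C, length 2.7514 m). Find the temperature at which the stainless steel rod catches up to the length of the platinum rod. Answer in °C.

T = 465.7 °C

L₁(1 + α₁ΔT) = L₂(1 + α₂ΔT) ⇒ ΔT = (L₂ − L₁)/(α₁L₁ − α₂L₂)
L₂ − L₁ = 2.7514 − 2.7411 = 1.03×10⁻² m
α₁L₁ − α₂L₂ = 1.7×10⁻⁵×2.7411 − 87×10⁻⁷×2.7514 = 2.266152×10⁻⁵ m/K
ΔT = 1.03×10⁻² / 2.266152×10⁻⁵ = 454.515 K
T = 11.2 + 454.515 = 465.715 °C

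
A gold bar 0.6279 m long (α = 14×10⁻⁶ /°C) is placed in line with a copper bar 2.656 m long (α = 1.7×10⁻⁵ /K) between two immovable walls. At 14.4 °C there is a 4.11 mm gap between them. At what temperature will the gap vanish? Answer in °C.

Gap closes when ΔL₁ + ΔL₂ = 4.11 mm = 4.11×10⁻³ m
(α₁L₁ + α₂L₂)ΔT = g
α₁L₁ + α₂L₂ = 14×10⁻⁶×0.6279 + 1.7×10⁻⁵×2.656 = 5.39426×10⁻⁵ m/K
ΔT = 4.11×10⁻³ / 5.39426×10⁻⁵ = 76.192 K
T = 14.4 + 76.192 = 90.592 °C

T = 90.6 °C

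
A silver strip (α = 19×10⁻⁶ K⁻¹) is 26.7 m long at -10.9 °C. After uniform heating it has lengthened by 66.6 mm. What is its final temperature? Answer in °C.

ΔL = αL₀ΔT ⇒ ΔT = ΔL / (αL₀)
ΔT = 66.6×10⁻³ m / (19×10⁻⁶ × 26.7 m) = 131.28 K
T = -10.9 + 131.28 = 120.38 °C

T = 120 °C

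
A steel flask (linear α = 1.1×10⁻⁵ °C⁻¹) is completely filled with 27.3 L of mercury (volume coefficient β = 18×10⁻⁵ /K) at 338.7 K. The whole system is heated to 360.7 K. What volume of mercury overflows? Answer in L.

The flask also expands: β_container ≈ 3α = 3.3×10⁻⁵ /K
Net overflow = V₀(β_liq − 3α_cont)ΔT
β − 3α = 1.80×10⁻⁴ − 3.3×10⁻⁵ = 1.47×10⁻⁴ /K; ΔT = 22.0 K
ΔV = 27.3 × 1.47×10⁻⁴ × 22.0 = 0.0883 L

0.0883 L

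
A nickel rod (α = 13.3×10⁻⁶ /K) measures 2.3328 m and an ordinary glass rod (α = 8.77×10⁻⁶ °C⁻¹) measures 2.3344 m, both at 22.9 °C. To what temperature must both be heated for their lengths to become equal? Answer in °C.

Equal length when α₁L₁ΔT − α₂L₂ΔT = L₂ − L₁ = 1.60×10⁻³ m
α₁L₁ = 3.102624×10⁻⁵, α₂L₂ = 2.0472688×10⁻⁵ → Δ(αL) = 1.0553552×10⁻⁵ m/K
ΔT = 1.60×10⁻³ / 1.0553552×10⁻⁵ = 151.608 K, so T = 22.9 + 151.608 = 174.508 °C

T = 174.5 °C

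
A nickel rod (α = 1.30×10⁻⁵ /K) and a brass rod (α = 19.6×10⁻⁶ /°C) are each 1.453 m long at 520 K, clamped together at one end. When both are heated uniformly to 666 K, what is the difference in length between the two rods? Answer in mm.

1.40 mm

ΔT = 146 K
nickel: ΔL = 1.30×10⁻⁵ × 1.453 m × 146 = 2.7578×10⁻³ m = 2.7578 mm
brass: ΔL = 19.6×10⁻⁶ × 1.453 m × 146 = 4.1579×10⁻³ m = 4.1579 mm
difference = 4.1579 − 2.7578 = 1.4001 mm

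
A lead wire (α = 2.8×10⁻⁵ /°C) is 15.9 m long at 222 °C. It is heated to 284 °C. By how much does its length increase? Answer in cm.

|ΔT| = |284 − 222| = 62 K
ΔL = αL₀ΔT = (2.8×10⁻⁵)(15.9)(62) = 2.76×10⁻² m

ΔL = 2.76 cm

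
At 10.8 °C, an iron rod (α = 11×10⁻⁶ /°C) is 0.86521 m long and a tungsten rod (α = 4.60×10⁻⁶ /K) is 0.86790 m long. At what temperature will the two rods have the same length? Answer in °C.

Equal length when α₁L₁ΔT − α₂L₂ΔT = L₂ − L₁ = 2.69×10⁻³ m
α₁L₁ = 9.51731×10⁻⁶, α₂L₂ = 3.99234×10⁻⁶ → Δ(αL) = 5.52497×10⁻⁶ m/K
ΔT = 2.69×10⁻³ / 5.52497×10⁻⁶ = 486.880 K, so T = 10.8 + 486.880 = 497.680 °C

T = 497.7 °C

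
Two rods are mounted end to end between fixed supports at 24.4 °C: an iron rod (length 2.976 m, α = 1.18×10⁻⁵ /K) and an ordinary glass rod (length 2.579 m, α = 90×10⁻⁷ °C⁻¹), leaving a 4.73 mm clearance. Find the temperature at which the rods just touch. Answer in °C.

Gap closes when ΔL₁ + ΔL₂ = 4.73 mm = 4.73×10⁻³ m
(α₁L₁ + α₂L₂)ΔT = g
α₁L₁ + α₂L₂ = 1.18×10⁻⁵×2.976 + 90×10⁻⁷×2.579 = 5.83278×10⁻⁵ m/K
ΔT = 4.73×10⁻³ / 5.83278×10⁻⁵ = 81.09 K
T = 24.4 + 81.09 = 105.49 °C

T = 105 °C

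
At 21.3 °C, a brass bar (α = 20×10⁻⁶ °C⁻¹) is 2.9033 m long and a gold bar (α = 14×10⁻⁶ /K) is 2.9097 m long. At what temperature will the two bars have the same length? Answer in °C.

L₁(1 + α₁ΔT) = L₂(1 + α₂ΔT) ⇒ ΔT = (L₂ − L₁)/(α₁L₁ − α₂L₂)
L₂ − L₁ = 2.9097 − 2.9033 = 6.40×10⁻³ m
α₁L₁ − α₂L₂ = 20×10⁻⁶×2.9033 − 14×10⁻⁶×2.9097 = 1.73302×10⁻⁵ m/K
ΔT = 6.40×10⁻³ / 1.73302×10⁻⁵ = 369.298 K
T = 21.3 + 369.298 = 390.598 °C

T = 390.6 °C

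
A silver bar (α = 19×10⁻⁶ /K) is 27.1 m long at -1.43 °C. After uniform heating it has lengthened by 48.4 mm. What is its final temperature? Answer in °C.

ΔL = αL₀ΔT ⇒ ΔT = ΔL / (αL₀)
ΔT = 48.4×10⁻³ m / (19×10⁻⁶ × 27.1 m) = 93.999 K
T = -1.43 + 93.999 = 92.569 °C

T = 92.6 °C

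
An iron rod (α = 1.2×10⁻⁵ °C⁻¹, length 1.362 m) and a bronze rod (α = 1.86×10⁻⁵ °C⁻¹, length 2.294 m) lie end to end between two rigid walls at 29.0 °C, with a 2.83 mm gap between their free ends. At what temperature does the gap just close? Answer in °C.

T = 77.0 °C

Gap closes when ΔL₁ + ΔL₂ = 2.83 mm = 2.83×10⁻³ m
(α₁L₁ + α₂L₂)ΔT = g
α₁L₁ + α₂L₂ = 1.2×10⁻⁵×1.362 + 1.86×10⁻⁵×2.294 = 5.90124×10⁻⁵ m/K
ΔT = 2.83×10⁻³ / 5.90124×10⁻⁵ = 47.956 K
T = 29.0 + 47.956 = 76.956 °C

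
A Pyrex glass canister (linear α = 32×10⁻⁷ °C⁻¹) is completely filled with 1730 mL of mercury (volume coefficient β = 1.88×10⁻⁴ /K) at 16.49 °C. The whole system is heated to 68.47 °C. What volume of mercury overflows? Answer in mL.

The canister also expands: β_container ≈ 3α = 9.6×10⁻⁶ /K
Net overflow = V₀(β_liq − 3α_cont)ΔT
β − 3α = 1.88×10⁻⁴ − 9.6×10⁻⁶ = 1.784×10⁻⁴ /K; ΔT = 51.98 K
ΔV = 1730 × 1.784×10⁻⁴ × 51.98 = 16.0 mL

16.0 mL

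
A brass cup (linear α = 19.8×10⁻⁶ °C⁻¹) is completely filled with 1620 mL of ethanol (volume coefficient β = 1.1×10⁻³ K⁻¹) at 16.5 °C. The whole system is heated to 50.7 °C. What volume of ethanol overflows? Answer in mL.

57.7 mL

The cup also expands: β_container ≈ 3α = 5.94×10⁻⁵ /K
Net overflow = V₀(β_liq − 3α_cont)ΔT
β − 3α = 1.10×10⁻³ − 5.94×10⁻⁵ = 1.0406×10⁻³ /K; ΔT = 34.2 K
ΔV = 1620 × 1.0406×10⁻³ × 34.2 = 57.7 mL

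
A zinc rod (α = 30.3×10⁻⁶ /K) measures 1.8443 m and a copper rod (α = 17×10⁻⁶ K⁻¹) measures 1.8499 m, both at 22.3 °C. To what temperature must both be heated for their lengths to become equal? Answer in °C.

T = 251.5 °C

L₁(1 + α₁ΔT) = L₂(1 + α₂ΔT) ⇒ ΔT = (L₂ − L₁)/(α₁L₁ − α₂L₂)
L₂ − L₁ = 1.8499 − 1.8443 = 5.60×10⁻³ m
α₁L₁ − α₂L₂ = 30.3×10⁻⁶×1.8443 − 17×10⁻⁶×1.8499 = 2.443399×10⁻⁵ m/K
ΔT = 5.60×10⁻³ / 2.443399×10⁻⁵ = 229.189 K
T = 22.3 + 229.189 = 251.489 °C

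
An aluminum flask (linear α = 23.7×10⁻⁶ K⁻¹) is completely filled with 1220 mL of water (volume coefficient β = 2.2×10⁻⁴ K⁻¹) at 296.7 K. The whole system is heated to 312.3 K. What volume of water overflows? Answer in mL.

The flask also expands: β_container ≈ 3α = 7.11×10⁻⁵ /K
Net overflow = V₀(β_liq − 3α_cont)ΔT
β − 3α = 2.20×10⁻⁴ − 7.11×10⁻⁵ = 1.489×10⁻⁴ /K; ΔT = 15.6 K
ΔV = 1220 × 1.489×10⁻⁴ × 15.6 = 2.83 mL

2.83 mL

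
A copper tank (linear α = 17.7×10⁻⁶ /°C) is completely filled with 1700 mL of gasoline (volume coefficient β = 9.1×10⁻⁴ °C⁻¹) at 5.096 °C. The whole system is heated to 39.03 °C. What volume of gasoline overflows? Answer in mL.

49.4 mL

The tank also expands: β_container ≈ 3α = 5.31×10⁻⁵ /K
Net overflow = V₀(β_liq − 3α_cont)ΔT
β − 3α = 9.10×10⁻⁴ − 5.31×10⁻⁵ = 8.569×10⁻⁴ /K; ΔT = 33.934 K
ΔV = 1700 × 8.569×10⁻⁴ × 33.934 = 49.4 mL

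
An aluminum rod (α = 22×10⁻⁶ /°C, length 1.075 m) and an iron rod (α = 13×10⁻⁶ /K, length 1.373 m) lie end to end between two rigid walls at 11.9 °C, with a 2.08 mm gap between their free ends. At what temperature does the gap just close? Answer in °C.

α₁L₁ = 2.365×10⁻⁵ m/K, α₂L₂ = 1.7849×10⁻⁵ m/K → total 4.1499×10⁻⁵ m/K
ΔT = g/(α₁L₁+α₂L₂) = 2.08×10⁻³ / 4.1499×10⁻⁵ = 50.122 K
T = 11.9 + 50.122 = 62.022 °C

T = 62.0 °C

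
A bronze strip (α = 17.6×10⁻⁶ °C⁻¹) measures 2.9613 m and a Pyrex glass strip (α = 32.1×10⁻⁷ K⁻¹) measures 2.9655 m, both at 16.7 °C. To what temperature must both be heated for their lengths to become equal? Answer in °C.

Equal length when α₁L₁ΔT − α₂L₂ΔT = L₂ − L₁ = 4.20×10⁻³ m
α₁L₁ = 5.211888×10⁻⁵, α₂L₂ = 9.519255×10⁻⁶ → Δ(αL) = 4.2599625×10⁻⁵ m/K
ΔT = 4.20×10⁻³ / 4.2599625×10⁻⁵ = 98.592 K, so T = 16.7 + 98.592 = 115.292 °C

T = 115.3 °C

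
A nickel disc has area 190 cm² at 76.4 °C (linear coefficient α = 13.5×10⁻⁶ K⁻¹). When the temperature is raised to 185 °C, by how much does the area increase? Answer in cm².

ΔA = 0.557 cm²

Area coefficient ≈ 2α; |ΔT| = 108.6 K
ΔA = 2αA₀ΔT = 2(13.5×10⁻⁶)(190)(108.6) = 0.557 cm²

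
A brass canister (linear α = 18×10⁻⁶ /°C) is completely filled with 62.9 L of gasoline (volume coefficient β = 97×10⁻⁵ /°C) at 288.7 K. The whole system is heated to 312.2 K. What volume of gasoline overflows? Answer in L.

1.35 L

The canister also expands: β_container ≈ 3α = 5.4×10⁻⁵ /K
Net overflow = V₀(β_liq − 3α_cont)ΔT
β − 3α = 9.70×10⁻⁴ − 5.4×10⁻⁵ = 9.16×10⁻⁴ /K; ΔT = 23.5 K
ΔV = 62.9 × 9.16×10⁻⁴ × 23.5 = 1.35 L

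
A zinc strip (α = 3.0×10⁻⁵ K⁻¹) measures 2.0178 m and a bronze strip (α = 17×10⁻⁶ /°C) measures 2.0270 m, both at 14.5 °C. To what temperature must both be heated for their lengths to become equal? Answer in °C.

L₁(1 + α₁ΔT) = L₂(1 + α₂ΔT) ⇒ ΔT = (L₂ − L₁)/(α₁L₁ − α₂L₂)
L₂ − L₁ = 2.0270 − 2.0178 = 9.20×10⁻³ m
α₁L₁ − α₂L₂ = 3.0×10⁻⁵×2.0178 − 17×10⁻⁶×2.0270 = 2.6075×10⁻⁵ m/K
ΔT = 9.20×10⁻³ / 2.6075×10⁻⁵ = 352.828 K
T = 14.5 + 352.828 = 367.328 °C

T = 367.3 °C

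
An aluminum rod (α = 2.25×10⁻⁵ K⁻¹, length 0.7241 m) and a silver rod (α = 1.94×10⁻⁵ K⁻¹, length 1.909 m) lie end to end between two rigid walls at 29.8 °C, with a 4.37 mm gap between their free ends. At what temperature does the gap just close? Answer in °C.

α₁L₁ = 1.629225×10⁻⁵ m/K, α₂L₂ = 3.70346×10⁻⁵ m/K → total 5.332685×10⁻⁵ m/K
ΔT = g/(α₁L₁+α₂L₂) = 4.37×10⁻³ / 5.332685×10⁻⁵ = 81.95 K
T = 29.8 + 81.95 = 111.75 °C

T = 112 °C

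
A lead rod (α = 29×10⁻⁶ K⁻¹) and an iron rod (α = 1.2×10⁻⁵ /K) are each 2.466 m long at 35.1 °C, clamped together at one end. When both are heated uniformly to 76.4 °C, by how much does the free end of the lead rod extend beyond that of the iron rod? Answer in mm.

1.73 mm

ΔT = 41.3 K
lead: ΔL = 29×10⁻⁶ × 2.466 m × 41.3 = 2.9535×10⁻³ m = 2.9535 mm
iron: ΔL = 1.2×10⁻⁵ × 2.466 m × 41.3 = 1.2221×10⁻³ m = 1.2221 mm
difference = 2.9535 − 1.2221 = 1.7314 mm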